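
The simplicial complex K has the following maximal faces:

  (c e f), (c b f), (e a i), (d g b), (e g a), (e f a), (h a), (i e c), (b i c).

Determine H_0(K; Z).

H_0 = Z.

We work with the vertex ordering a < b < c < d < e < f < g < h < i. The simplices of K, each written with vertices in increasing order, are:

  0-simplices (9): a, b, c, d, e, f, g, h, i
  1-simplices (17): ae, af, ag, ah, ai, bc, bd, bf, bg, bi, ce, cf, ci, dg, ef, eg, ei
  2-simplices (8): aef, aeg, aei, bcf, bci, bdg, cef, cei

giving chain groups C_0 ≅ Z^9, C_1 ≅ Z^17, C_2 ≅ Z^8.

The boundary map ∂_1: C_1 → C_0 maps an edge to its endpoints' difference, ∂[p,q] = q − p.
As a 9×17 matrix over Z this has rank 8, with invariant factors (1,1,1,1,1,1,1,1).

∂_2: C_2 → C_1 sends each 2-simplex [p,q,r] to [q,r] − [p,r] + [p,q]. For instance
  ∂cei = ei − ci + ce,
  ∂bcf = cf − bf + bc.
As a 17×8 matrix over Z this has rank 8, with invariant factors (1,1,1,1,1,1,1,1).

Computing H_k = (kernel of ∂_k) / (image of ∂_{k+1}):

  H_0: rank C_0 − rank ∂_1 = 9 − 8 = 1, and the invariant factors of ∂_1 are all 1, so H_0 = Z.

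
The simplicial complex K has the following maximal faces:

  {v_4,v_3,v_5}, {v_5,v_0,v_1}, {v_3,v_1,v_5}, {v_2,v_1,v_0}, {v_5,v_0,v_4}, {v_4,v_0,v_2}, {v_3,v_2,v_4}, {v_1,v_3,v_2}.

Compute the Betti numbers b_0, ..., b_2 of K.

b_0 = 1, b_1 = 0, b_2 = 1.

We work with the vertex ordering v_0 < v_1 < v_2 < v_3 < v_4 < v_5. The simplices of K, each written with vertices in increasing order, are:

  0-simplices (6): [v_0], [v_1], [v_2], [v_3], [v_4], [v_5]
  1-simplices (12): [v_0,v_1], [v_0,v_2], [v_0,v_4], [v_0,v_5], [v_1,v_2], [v_1,v_3], [v_1,v_5], [v_2,v_3], [v_2,v_4], [v_3,v_4], [v_3,v_5], [v_4,v_5]
  2-simplices (8): [v_0,v_1,v_2], [v_0,v_1,v_5], [v_0,v_2,v_4], [v_0,v_4,v_5], [v_1,v_2,v_3], [v_1,v_3,v_5], [v_2,v_3,v_4], [v_3,v_4,v_5]

Hence C_0 ≅ Z^6, C_1 ≅ Z^12, C_2 ≅ Z^8.

The boundary map ∂_1: C_1 → C_0 maps an edge to its endpoints' difference, ∂[p,q] = q − p.
The resulting 6×12 matrix has rank 5, and its Smith normal form has invariant factors (1,1,1,1,1).

Boundary ∂_2: C_2 → C_1 maps a triangle to the signed sum of its edges. For instance
  ∂[v_0,v_4,v_5] = [v_4,v_5] − [v_0,v_5] + [v_0,v_4],
  ∂[v_2,v_3,v_4] = [v_3,v_4] − [v_2,v_4] + [v_2,v_3].
As a 12×8 matrix over Z this has rank 7, with invariant factors (1,1,1,1,1,1,1).

Computing H_k = (kernel of ∂_k) / (image of ∂_{k+1}):

  H_0: rank C_0 − rank ∂_1 = 6 − 5 = 1, and the invariant factors of ∂_1 are all 1, so H_0 = Z.
  H_1: rank ker ∂_1 − rank ∂_2 = (12 − 5) − 7 = 0, and the invariant factors of ∂_2 are all 1, so H_1 = 0.
  H_2: rank ker ∂_2 − rank ∂_3 = (8 − 7) − 0 = 1, and there is no ∂_3, so H_2 = Z.

Hence the Betti numbers are b_0 = 1, b_1 = 0, b_2 = 1.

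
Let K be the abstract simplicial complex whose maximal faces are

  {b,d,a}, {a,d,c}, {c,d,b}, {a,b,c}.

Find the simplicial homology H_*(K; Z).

H_0 ≅ Z,  H_1 = 0,  H_2 ≅ Z.

Fix the vertex order a < b < c < d and write every simplex with vertices in increasing order. Then dim K = 2 and the simplices of K are:

  0-simplices (4): a, b, c, d
  1-simplices (6): ab, ac, ad, bc, bd, cd
  2-simplices (4): abc, abd, acd, bcd

Hence C_0 ≅ Z^4, C_1 ≅ Z^6, C_2 ≅ Z^4.

∂_1: C_1 → C_0 sends each edge [p,q] (with p < q) to q − p.
The 4×6 boundary matrix has rank 3 and Smith normal form diag(1,1,1).

Boundary ∂_2: C_2 → C_1 acts by ∂[p,q,r] = [q,r] − [p,r] + [p,q]. For instance
  ∂abd = bd − ad + ab,
  ∂acd = cd − ad + ac.
The 6×4 boundary matrix has rank 3 and Smith normal form diag(1,1,1).

Now H_k = ker ∂_k / im ∂_{k+1}, so:

  H_0: rank C_0 − rank ∂_1 = 4 − 3 = 1, and the invariant factors of ∂_1 are all 1, so H_0 ≅ Z.
  H_1: rank ker ∂_1 − rank ∂_2 = (6 − 3) − 3 = 0, and the invariant factors of ∂_2 are all 1, so H_1 ≅ 0.
  H_2: rank ker ∂_2 − rank ∂_3 = (4 − 3) − 0 = 1, and there is no ∂_3, so H_2 ≅ Z.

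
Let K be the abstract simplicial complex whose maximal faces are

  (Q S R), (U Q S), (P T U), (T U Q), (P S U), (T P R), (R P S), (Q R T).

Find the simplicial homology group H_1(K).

We work with the vertex ordering P < Q < R < S < T < U. The simplices of K, each written with vertices in increasing order, are:

  0-simplices (6): P, Q, R, S, T, U
  1-simplices (12): PR, PS, PT, PU, QR, QS, QT, QU, RS, RT, SU, TU
  2-simplices (8): PRS, PRT, PSU, PTU, QRS, QRT, QSU, QTU

Hence C_0 ≅ Z^6, C_1 ≅ Z^12, C_2 ≅ Z^8.

The boundary map ∂_1: C_1 → C_0 is given by ∂[p,q] = [q] − [p]. For instance
  ∂RT = T − R.
The resulting 6×12 matrix has rank 5, and its Smith normal form has invariant factors (1,1,1,1,1).

∂_2: C_2 → C_1 acts by ∂[p,q,r] = [q,r] − [p,r] + [p,q]. For instance
  ∂PTU = TU − PU + PT,
  ∂QRT = RT − QT + QR.
This gives a 12×8 integer matrix of rank 7; reducing to Smith normal form yields diagonal entries (1,1,1,1,1,1,1).

From H_k ≅ ker(∂_k) / im(∂_{k+1}) we obtain:

  H_1: rank ker ∂_1 − rank ∂_2 = (12 − 5) − 7 = 0, and the invariant factors of ∂_2 are all 1, so H_1 = 0.

H_1 ≅ 0.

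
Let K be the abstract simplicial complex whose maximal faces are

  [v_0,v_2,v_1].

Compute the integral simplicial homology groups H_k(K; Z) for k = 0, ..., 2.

Order the vertices as v_0 < v_1 < v_2. Listing each simplex with vertices in this order, K has dimension 2 with simplices:

  0-simplices (3): [v_0], [v_1], [v_2]
  1-simplices (3): [v_0,v_1], [v_0,v_2], [v_1,v_2]
  2-simplices (1): [v_0,v_1,v_2]

Hence C_0 ≅ Z^3, C_1 ≅ Z^3, C_2 ≅ Z^1.

Boundary ∂_1: C_1 → C_0 maps an edge to its endpoints' difference, ∂[p,q] = q − p.
This gives a 3×3 integer matrix of rank 2; reducing to Smith normal form yields diagonal entries (1,1).

Boundary ∂_2: C_2 → C_1 maps a triangle to the signed sum of its edges. For instance
  ∂[v_0,v_1,v_2] = [v_1,v_2] − [v_0,v_2] + [v_0,v_1].
The 3×1 boundary matrix has rank 1 and Smith normal form diag(1).

Now H_k = ker ∂_k / im ∂_{k+1}, so:

  H_0: rank C_0 − rank ∂_1 = 3 − 2 = 1, and the invariant factors of ∂_1 are all 1, so H_0 ≅ Z.
  H_1: rank ker ∂_1 − rank ∂_2 = (3 − 2) − 1 = 0, and the invariant factors of ∂_2 are all 1, so H_1 ≅ 0.
  H_2: rank ker ∂_2 − rank ∂_3 = (1 − 1) − 0 = 0, and there is no ∂_3, so H_2 ≅ 0.

As a check, the Euler characteristic is 3 − 3 + 1 = 1, which agrees with 1 − 0 + 0 = 1.

H_0 = Z,  H_1 = 0,  H_2 = 0.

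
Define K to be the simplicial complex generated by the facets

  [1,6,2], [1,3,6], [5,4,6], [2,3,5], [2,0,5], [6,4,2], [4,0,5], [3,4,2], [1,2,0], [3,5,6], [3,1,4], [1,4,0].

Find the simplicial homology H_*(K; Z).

H_0 ≅ Z,  H_1 ≅ Z/2Z,  H_2 = 0.

K has 7 vertices, 18 edges, 12 triangles.
rank ∂_0 = 0, rank ∂_1 = 6 ⇒ b_0 = 7 − 0 − 6 = 1; all invariant factors of ∂_1 are 1 so no torsion. So H_0 = Z.
rank ∂_1 = 6, rank ∂_2 = 12 ⇒ b_1 = 18 − 6 − 12 = 0; ∂_2 has invariant factor(s) [2] giving torsion. So H_1 = Z/2Z.
rank ∂_2 = 12, rank ∂_3 = 0 ⇒ b_2 = 12 − 12 − 0 = 0. So H_2 = 0.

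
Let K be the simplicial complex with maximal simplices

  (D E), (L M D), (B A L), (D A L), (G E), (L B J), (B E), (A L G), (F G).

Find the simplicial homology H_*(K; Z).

H_0 ≅ Z,  H_1 ≅ Z^2,  H_2 = 0.

We work with the vertex ordering A < B < D < E < F < G < J < L < M. The simplices of K, each written with vertices in increasing order, are:

  0-simplices (9): A, B, D, E, F, G, J, L, M
  1-simplices (15): AB, AD, AG, AL, BE, BJ, BL, DE, DL, DM, EG, FG, GL, JL, LM
  2-simplices (5): ABL, ADL, AGL, BJL, DLM

Hence C_0 ≅ Z^9, C_1 ≅ Z^15, C_2 ≅ Z^5.

The boundary map ∂_1: C_1 → C_0 sends each edge [p,q] (with p < q) to q − p. For instance
  ∂BL = L − B.
This gives a 9×15 integer matrix of rank 8; reducing to Smith normal form yields diagonal entries (1,1,1,1,1,1,1,1).

∂_2: C_2 → C_1 acts by ∂[p,q,r] = [q,r] − [p,r] + [p,q]. For instance
  ∂DLM = LM − DM + DL,
  ∂ADL = DL − AL + AD.
As a 15×5 matrix over Z this has rank 5, with invariant factors (1,1,1,1,1).

From H_k ≅ ker(∂_k) / im(∂_{k+1}) we obtain:

  H_0: rank C_0 − rank ∂_1 = 9 − 8 = 1, and the invariant factors of ∂_1 are all 1, so H_0 ≅ Z.
  H_1: rank ker ∂_1 − rank ∂_2 = (15 − 8) − 5 = 2, and the invariant factors of ∂_2 are all 1, so H_1 ≅ Z^2.
  H_2: rank ker ∂_2 − rank ∂_3 = (5 − 5) − 0 = 0, and there is no ∂_3, so H_2 ≅ 0.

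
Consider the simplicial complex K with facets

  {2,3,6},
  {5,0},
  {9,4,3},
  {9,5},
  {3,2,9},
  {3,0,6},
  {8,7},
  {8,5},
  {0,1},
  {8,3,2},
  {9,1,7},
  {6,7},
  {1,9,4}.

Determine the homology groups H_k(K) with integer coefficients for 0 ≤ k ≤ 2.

We work with the vertex ordering 0 < 1 < 2 < 3 < 4 < 5 < 6 < 7 < 8 < 9. The simplices of K, each written with vertices in increasing order, are:

  0-simplices (10): [0], [1], [2], [3], [4], [5], [6], [7], [8], [9]
  1-simplices (21): [0,1], [0,3], [0,5], [0,6], [1,4], [1,7], [1,9], [2,3], [2,6], [2,8], [2,9], [3,4], [3,6], [3,8], [3,9], [4,9], [5,8], [5,9], [6,7], [7,8], [7,9]
  2-simplices (7): [0,3,6], [1,4,9], [1,7,9], [2,3,6], [2,3,8], [2,3,9], [3,4,9]

so the chain groups are C_0 ≅ Z^10, C_1 ≅ Z^21, C_2 ≅ Z^7.

∂_1: C_1 → C_0 sends each edge [p,q] (with p < q) to q − p. For instance
  ∂[2,8] = [8] − [2].
This gives a 10×21 integer matrix of rank 9; reducing to Smith normal form yields diagonal entries (1,1,1,1,1,1,1,1,1).

∂_2: C_2 → C_1 maps a triangle to the signed sum of its edges. For instance
  ∂[0,3,6] = [3,6] − [0,6] + [0,3],
  ∂[3,4,9] = [4,9] − [3,9] + [3,4].
As a 21×7 matrix over Z this has rank 7, with invariant factors (1,1,1,1,1,1,1).

From H_k ≅ ker(∂_k) / im(∂_{k+1}) we obtain:

  H_0: rank C_0 − rank ∂_1 = 10 − 9 = 1, and the invariant factors of ∂_1 are all 1, so H_0 = Z.
  H_1: rank ker ∂_1 − rank ∂_2 = (21 − 9) − 7 = 5, and the invariant factors of ∂_2 are all 1, so H_1 = Z^5.
  H_2: rank ker ∂_2 − rank ∂_3 = (7 − 7) − 0 = 0, and there is no ∂_3, so H_2 = 0.

As a check, the Euler characteristic is 10 − 21 + 7 = -4, which agrees with 1 − 5 + 0 = -4.

H_0 = Z,  H_1 = Z^5,  H_2 = 0.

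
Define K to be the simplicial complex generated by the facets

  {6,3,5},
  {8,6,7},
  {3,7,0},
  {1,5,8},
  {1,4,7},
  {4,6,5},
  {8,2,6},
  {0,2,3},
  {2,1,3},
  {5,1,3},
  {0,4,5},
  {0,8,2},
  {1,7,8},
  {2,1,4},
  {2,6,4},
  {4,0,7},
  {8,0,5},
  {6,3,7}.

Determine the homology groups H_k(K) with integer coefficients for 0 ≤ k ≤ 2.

H_0 ≅ Z,  H_1 ≅ Z^2,  H_2 ≅ Z.

Fix the vertex order 0 < 1 < 2 < 3 < 4 < 5 < 6 < 7 < 8 and write every simplex with vertices in increasing order. Then dim K = 2 and the simplices of K are:

  0-simplices (9): [0], [1], [2], [3], [4], [5], [6], [7], [8]
  1-simplices (27): (27 of them)
  2-simplices (18): [0,2,3], [0,2,8], [0,3,7], [0,4,5], [0,4,7], [0,5,8], [1,2,3], [1,2,4], [1,3,5], [1,4,7], [1,5,8], [1,7,8], [2,4,6], [2,6,8], [3,5,6], [3,6,7], [4,5,6], [6,7,8]

so the chain groups are C_0 ≅ Z^9, C_1 ≅ Z^27, C_2 ≅ Z^18.

Boundary ∂_1: C_1 → C_0 sends each edge [p,q] (with p < q) to q − p.
The resulting 9×27 matrix has rank 8, and its Smith normal form has invariant factors (1,1,1,1,1,1,1,1).

The boundary map ∂_2: C_2 → C_1 sends each 2-simplex [p,q,r] to [q,r] − [p,r] + [p,q]. For instance
  ∂[4,5,6] = [5,6] − [4,6] + [4,5],
  ∂[1,2,3] = [2,3] − [1,3] + [1,2].
As a 27×18 matrix over Z this has rank 17, with invariant factors (1,1,1,1,1,1,1,1,1,1,1,1,1,1,1,1,1).

Reading off H_k = ker ∂_k / im ∂_{k+1}:

  H_0: rank C_0 − rank ∂_1 = 9 − 8 = 1, and the invariant factors of ∂_1 are all 1, so H_0 = Z.
  H_1: rank ker ∂_1 − rank ∂_2 = (27 − 8) − 17 = 2, and the invariant factors of ∂_2 are all 1, so H_1 = Z^2.
  H_2: rank ker ∂_2 − rank ∂_3 = (18 − 17) − 0 = 1, and there is no ∂_3, so H_2 = Z.

(K is a triangulation of the torus T^2.)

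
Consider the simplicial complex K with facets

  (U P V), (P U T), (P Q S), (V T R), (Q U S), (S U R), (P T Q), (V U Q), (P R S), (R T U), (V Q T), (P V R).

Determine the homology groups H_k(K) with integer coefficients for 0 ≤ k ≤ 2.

H_0 ≅ Z,  H_1 ≅ Z_2,  H_2 = 0.

We work with the vertex ordering P < Q < R < S < T < U < V. The simplices of K, each written with vertices in increasing order, are:

  0-simplices (7): P, Q, R, S, T, U, V
  1-simplices (18): PQ, PR, PS, PT, PU, PV, QS, QT, QU, QV, RS, RT, RU, RV, SU, TU, TV, UV
  2-simplices (12): PQS, PQT, PRS, PRV, PTU, PUV, QSU, QTV, QUV, RSU, RTU, RTV

Hence C_0 ≅ Z^7, C_1 ≅ Z^18, C_2 ≅ Z^12.

The boundary map ∂_1: C_1 → C_0 is given by ∂[p,q] = [q] − [p]. For instance
  ∂PS = S − P.
The 7×18 boundary matrix has rank 6 and Smith normal form diag(1,1,1,1,1,1).

The boundary map ∂_2: C_2 → C_1 acts by ∂[p,q,r] = [q,r] − [p,r] + [p,q]. For instance
  ∂PUV = UV − PV + PU,
  ∂PRS = RS − PS + PR.
As a 18×12 matrix over Z this has rank 12, with invariant factors (1,1,1,1,1,1,1,1,1,1,1,2).

From H_k ≅ ker(∂_k) / im(∂_{k+1}) we obtain:

  H_0: rank C_0 − rank ∂_1 = 7 − 6 = 1, and the invariant factors of ∂_1 are all 1, so H_0 ≅ Z.
  H_1: rank ker ∂_1 − rank ∂_2 = (18 − 6) − 12 = 0, and ∂_2 has invariant factor 2 > 1, so H_1 ≅ Z_2.
  H_2: rank ker ∂_2 − rank ∂_3 = (12 − 12) − 0 = 0, and there is no ∂_3, so H_2 ≅ 0.

As a check, the Euler characteristic is 7 − 18 + 12 = 1, which agrees with 1 − 0 + 0 = 1.
(K is a triangulation of the real projective plane RP^2.)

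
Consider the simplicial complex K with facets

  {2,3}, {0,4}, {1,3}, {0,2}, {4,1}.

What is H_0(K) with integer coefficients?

H_0 = Z.

Fix the vertex order 0 < 1 < 2 < 3 < 4 and write every simplex with vertices in increasing order. Then dim K = 1 and the simplices of K are:

  0-simplices (5): [0], [1], [2], [3], [4]
  1-simplices (5): [0,2], [0,4], [1,3], [1,4], [2,3]

Hence C_0 ≅ Z^5, C_1 ≅ Z^5.

∂_1: C_1 → C_0 sends each edge [p,q] (with p < q) to q − p. For instance
  ∂[0,2] = [2] − [0].
This gives a 5×5 integer matrix of rank 4; reducing to Smith normal form yields diagonal entries (1,1,1,1).

Computing H_k = (kernel of ∂_k) / (image of ∂_{k+1}):

  H_0: rank C_0 − rank ∂_1 = 5 − 4 = 1, and the invariant factors of ∂_1 are all 1, so H_0 = Z.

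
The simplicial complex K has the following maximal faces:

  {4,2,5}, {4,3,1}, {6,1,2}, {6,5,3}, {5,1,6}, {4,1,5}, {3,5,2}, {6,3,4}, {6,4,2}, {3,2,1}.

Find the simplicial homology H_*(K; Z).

K has 6 vertices, 15 edges, 10 triangles.
rank ∂_0 = 0, rank ∂_1 = 5 ⇒ b_0 = 6 − 0 − 5 = 1; all invariant factors of ∂_1 are 1 so no torsion. So H_0 ≅ Z.
rank ∂_1 = 5, rank ∂_2 = 10 ⇒ b_1 = 15 − 5 − 10 = 0; ∂_2 has invariant factor(s) [2] giving torsion. So H_1 ≅ Z/2.
rank ∂_2 = 10, rank ∂_3 = 0 ⇒ b_2 = 10 − 10 − 0 = 0. So H_2 ≅ 0.

H_0 ≅ Z,  H_1 ≅ Z/2,  H_2 = 0.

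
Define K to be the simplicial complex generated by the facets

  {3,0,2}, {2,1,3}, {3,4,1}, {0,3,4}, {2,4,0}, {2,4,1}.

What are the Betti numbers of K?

Take the total order 0 < 1 < 2 < 3 < 4 on the vertex set. Then K (dimension 2) consists of the simplices:

  0-simplices (5): [0], [1], [2], [3], [4]
  1-simplices (9): [0,2], [0,3], [0,4], [1,2], [1,3], [1,4], [2,3], [2,4], [3,4]
  2-simplices (6): [0,2,3], [0,2,4], [0,3,4], [1,2,3], [1,2,4], [1,3,4]

giving chain groups C_0 ≅ Z^5, C_1 ≅ Z^9, C_2 ≅ Z^6.

The boundary map ∂_1: C_1 → C_0 is given by ∂[p,q] = [q] − [p]. For instance
  ∂[1,4] = [4] − [1].
As a 5×9 matrix over Z this has rank 4, with invariant factors (1,1,1,1).

The boundary map ∂_2: C_2 → C_1 acts by ∂[p,q,r] = [q,r] − [p,r] + [p,q]. For instance
  ∂[0,3,4] = [3,4] − [0,4] + [0,3],
  ∂[0,2,3] = [2,3] − [0,3] + [0,2].
As a 9×6 matrix over Z this has rank 5, with invariant factors (1,1,1,1,1).

From H_k ≅ ker(∂_k) / im(∂_{k+1}) we obtain:

  H_0: rank C_0 − rank ∂_1 = 5 − 4 = 1, and the invariant factors of ∂_1 are all 1, so H_0 ≅ Z.
  H_1: rank ker ∂_1 − rank ∂_2 = (9 − 4) − 5 = 0, and the invariant factors of ∂_2 are all 1, so H_1 ≅ 0.
  H_2: rank ker ∂_2 − rank ∂_3 = (6 − 5) − 0 = 1, and there is no ∂_3, so H_2 ≅ Z.

Hence the Betti numbers are b_0 = 1, b_1 = 0, b_2 = 1.

b_0 = 1, b_1 = 0, b_2 = 1.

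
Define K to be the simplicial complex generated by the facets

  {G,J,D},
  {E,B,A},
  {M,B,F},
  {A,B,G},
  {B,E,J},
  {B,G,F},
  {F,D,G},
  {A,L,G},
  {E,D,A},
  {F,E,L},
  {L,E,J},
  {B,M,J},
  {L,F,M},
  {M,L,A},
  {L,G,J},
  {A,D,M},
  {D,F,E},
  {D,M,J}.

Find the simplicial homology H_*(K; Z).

H_0 ≅ Z,  H_1 ≅ Z^2,  H_2 ≅ Z.

Fix the vertex order A < B < D < E < F < G < J < L < M and write every simplex with vertices in increasing order. Then dim K = 2 and the simplices of K are:

  0-simplices (9): A, B, D, E, F, G, J, L, M
  1-simplices (27): AB, AD, AE, AG, AL, AM, BE, BF, BG, BJ, BM, DE, DF, DG, DJ, DM, EF, EJ, EL, FG, FL, FM, GJ, GL, JL, JM, LM
  2-simplices (18): ABE, ABG, ADE, ADM, AGL, ALM, BEJ, BFG, BFM, BJM, DEF, DFG, DGJ, DJM, EFL, EJL, FLM, GJL

giving chain groups C_0 ≅ Z^9, C_1 ≅ Z^27, C_2 ≅ Z^18.

Boundary ∂_1: C_1 → C_0 maps an edge to its endpoints' difference, ∂[p,q] = q − p.
The 9×27 boundary matrix has rank 8 and Smith normal form diag(1,1,1,1,1,1,1,1).

∂_2: C_2 → C_1 sends each 2-simplex [p,q,r] to [q,r] − [p,r] + [p,q]. For instance
  ∂BEJ = EJ − BJ + BE,
  ∂ABE = BE − AE + AB.
This gives a 27×18 integer matrix of rank 17; reducing to Smith normal form yields diagonal entries (1,1,1,1,1,1,1,1,1,1,1,1,1,1,1,1,1).

Computing H_k = (kernel of ∂_k) / (image of ∂_{k+1}):

  H_0: rank C_0 − rank ∂_1 = 9 − 8 = 1, and the invariant factors of ∂_1 are all 1, so H_0 ≅ Z.
  H_1: rank ker ∂_1 − rank ∂_2 = (27 − 8) − 17 = 2, and the invariant factors of ∂_2 are all 1, so H_1 ≅ Z^2.
  H_2: rank ker ∂_2 − rank ∂_3 = (18 − 17) − 0 = 1, and there is no ∂_3, so H_2 ≅ Z.

As a check, the Euler characteristic is 9 − 27 + 18 = 0, which agrees with 1 − 2 + 1 = 0.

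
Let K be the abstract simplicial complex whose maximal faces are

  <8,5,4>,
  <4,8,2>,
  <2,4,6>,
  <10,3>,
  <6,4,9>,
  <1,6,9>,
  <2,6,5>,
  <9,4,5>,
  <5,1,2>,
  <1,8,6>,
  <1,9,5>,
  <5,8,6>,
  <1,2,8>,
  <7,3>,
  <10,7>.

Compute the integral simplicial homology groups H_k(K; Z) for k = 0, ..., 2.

Fix the vertex order 1 < 2 < 3 < 4 < 5 < 6 < 7 < 8 < 9 < 10 and write every simplex with vertices in increasing order. Then dim K = 2 and the simplices of K are:

  0-simplices (10): [1], [2], [3], [4], [5], [6], [7], [8], [9], [10]
  1-simplices (21): [1,2], [1,5], [1,6], [1,8], [1,9], [2,4], [2,5], [2,6], [2,8], [3,7], [3,10], [4,5], [4,6], [4,8], [4,9], [5,6], [5,8], [5,9], [6,8], [6,9], [7,10]
  2-simplices (12): [1,2,5], [1,2,8], [1,5,9], [1,6,8], [1,6,9], [2,4,6], [2,4,8], [2,5,6], [4,5,8], [4,5,9], [4,6,9], [5,6,8]

so the chain groups are C_0 ≅ Z^10, C_1 ≅ Z^21, C_2 ≅ Z^12.

The boundary map ∂_1: C_1 → C_0 sends each edge [p,q] (with p < q) to q − p. For instance
  ∂[1,9] = [9] − [1].
The resulting 10×21 matrix has rank 8, and its Smith normal form has invariant factors (1,1,1,1,1,1,1,1).

∂_2: C_2 → C_1 acts by ∂[p,q,r] = [q,r] − [p,r] + [p,q]. For instance
  ∂[2,5,6] = [5,6] − [2,6] + [2,5],
  ∂[4,5,9] = [5,9] − [4,9] + [4,5].
This gives a 21×12 integer matrix of rank 12; reducing to Smith normal form yields diagonal entries (1,1,1,1,1,1,1,1,1,1,1,2).

Now H_k = ker ∂_k / im ∂_{k+1}, so:

  H_0: rank C_0 − rank ∂_1 = 10 − 8 = 2, and the invariant factors of ∂_1 are all 1, so H_0 = Z^2.
  H_1: rank ker ∂_1 − rank ∂_2 = (21 − 8) − 12 = 1, and ∂_2 has invariant factor 2 > 1, so H_1 = Z × Z/2.
  H_2: rank ker ∂_2 − rank ∂_3 = (12 − 12) − 0 = 0, and there is no ∂_3, so H_2 = 0.

(K is a triangulation of the disjoint union of the circle S^1 and the real projective plane RP^2.)

H_0 = Z^2,  H_1 = Z × Z/2,  H_2 = 0.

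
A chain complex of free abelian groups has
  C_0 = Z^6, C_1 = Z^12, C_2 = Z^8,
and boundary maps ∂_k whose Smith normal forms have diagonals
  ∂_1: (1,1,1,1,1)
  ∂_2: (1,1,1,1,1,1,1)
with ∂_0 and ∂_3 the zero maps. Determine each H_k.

H_0 = Z,  H_1 = 0,  H_2 = Z.

H_0: b_0 = 6 − 0 − 5 = 1; torsion from ∂_1 factors > 1: none. So H_0 = Z.
H_1: b_1 = 12 − 5 − 7 = 0; torsion from ∂_2 factors > 1: none. So H_1 = 0.
H_2: b_2 = 8 − 7 − 0 = 1; torsion from ∂_3 factors > 1: none. So H_2 = Z.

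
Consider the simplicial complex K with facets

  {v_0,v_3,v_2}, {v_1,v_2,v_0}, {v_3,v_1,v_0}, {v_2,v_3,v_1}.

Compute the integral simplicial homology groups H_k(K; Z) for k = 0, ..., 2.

Order the vertices as v_0 < v_1 < v_2 < v_3. Listing each simplex with vertices in this order, K has dimension 2 with simplices:

  0-simplices (4): [v_0], [v_1], [v_2], [v_3]
  1-simplices (6): [v_0,v_1], [v_0,v_2], [v_0,v_3], [v_1,v_2], [v_1,v_3], [v_2,v_3]
  2-simplices (4): [v_0,v_1,v_2], [v_0,v_1,v_3], [v_0,v_2,v_3], [v_1,v_2,v_3]

so the chain groups are C_0 ≅ Z^4, C_1 ≅ Z^6, C_2 ≅ Z^4.

Boundary ∂_1: C_1 → C_0 maps an edge to its endpoints' difference, ∂[p,q] = q − p.
The 4×6 boundary matrix has rank 3 and Smith normal form diag(1,1,1).

Boundary ∂_2: C_2 → C_1 maps a triangle to the signed sum of its edges. For instance
  ∂[v_0,v_2,v_3] = [v_2,v_3] − [v_0,v_3] + [v_0,v_2],
  ∂[v_0,v_1,v_3] = [v_1,v_3] − [v_0,v_3] + [v_0,v_1].
The resulting 6×4 matrix has rank 3, and its Smith normal form has invariant factors (1,1,1).

Reading off H_k = ker ∂_k / im ∂_{k+1}:

  H_0: rank C_0 − rank ∂_1 = 4 − 3 = 1, and the invariant factors of ∂_1 are all 1, so H_0 = Z.
  H_1: rank ker ∂_1 − rank ∂_2 = (6 − 3) − 3 = 0, and the invariant factors of ∂_2 are all 1, so H_1 = 0.
  H_2: rank ker ∂_2 − rank ∂_3 = (4 − 3) − 0 = 1, and there is no ∂_3, so H_2 = Z.

(K is a triangulation of the 2-sphere S^2.)

H_0 = Z,  H_1 = 0,  H_2 = Z.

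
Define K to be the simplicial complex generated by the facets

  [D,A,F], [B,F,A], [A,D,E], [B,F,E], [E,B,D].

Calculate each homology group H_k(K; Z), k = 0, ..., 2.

H_0 = Z,  H_1 = Z,  H_2 = 0.

We work with the vertex ordering A < B < D < E < F. The simplices of K, each written with vertices in increasing order, are:

  0-simplices (5): A, B, D, E, F
  1-simplices (10): AB, AD, AE, AF, BD, BE, BF, DE, DF, EF
  2-simplices (5): ABF, ADE, ADF, BDE, BEF

giving chain groups C_0 ≅ Z^5, C_1 ≅ Z^10, C_2 ≅ Z^5.

Boundary ∂_1: C_1 → C_0 sends each edge [p,q] (with p < q) to q − p.
The 5×10 boundary matrix has rank 4 and Smith normal form diag(1,1,1,1).

Boundary ∂_2: C_2 → C_1 sends each 2-simplex [p,q,r] to [q,r] − [p,r] + [p,q]. For instance
  ∂BEF = EF − BF + BE,
  ∂ADF = DF − AF + AD.
The 10×5 boundary matrix has rank 5 and Smith normal form diag(1,1,1,1,1).

Now H_k = ker ∂_k / im ∂_{k+1}, so:

  H_0: rank C_0 − rank ∂_1 = 5 − 4 = 1, and the invariant factors of ∂_1 are all 1, so H_0 ≅ Z.
  H_1: rank ker ∂_1 − rank ∂_2 = (10 − 4) − 5 = 1, and the invariant factors of ∂_2 are all 1, so H_1 ≅ Z.
  H_2: rank ker ∂_2 − rank ∂_3 = (5 − 5) − 0 = 0, and there is no ∂_3, so H_2 ≅ 0.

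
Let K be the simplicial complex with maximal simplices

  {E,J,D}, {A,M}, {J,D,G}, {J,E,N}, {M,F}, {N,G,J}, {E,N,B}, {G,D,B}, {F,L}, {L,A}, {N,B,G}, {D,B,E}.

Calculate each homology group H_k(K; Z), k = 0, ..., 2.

H_0 ≅ Z^2,  H_1 ≅ Z,  H_2 ≅ Z.

Order the vertices as A < B < D < E < F < G < J < L < M < N. Listing each simplex with vertices in this order, K has dimension 2 with simplices:

  0-simplices (10): A, B, D, E, F, G, J, L, M, N
  1-simplices (16): AL, AM, BD, BE, BG, BN, DE, DG, DJ, EJ, EN, FL, FM, GJ, GN, JN
  2-simplices (8): BDE, BDG, BEN, BGN, DEJ, DGJ, EJN, GJN

Hence C_0 ≅ Z^10, C_1 ≅ Z^16, C_2 ≅ Z^8.

Boundary ∂_1: C_1 → C_0 maps an edge to its endpoints' difference, ∂[p,q] = q − p.
The resulting 10×16 matrix has rank 8, and its Smith normal form has invariant factors (1,1,1,1,1,1,1,1).

Boundary ∂_2: C_2 → C_1 acts by ∂[p,q,r] = [q,r] − [p,r] + [p,q]. For instance
  ∂EJN = JN − EN + EJ,
  ∂BGN = GN − BN + BG.
The 16×8 boundary matrix has rank 7 and Smith normal form diag(1,1,1,1,1,1,1).

Computing H_k = (kernel of ∂_k) / (image of ∂_{k+1}):

  H_0: rank C_0 − rank ∂_1 = 10 − 8 = 2, and the invariant factors of ∂_1 are all 1, so H_0 = Z^2.
  H_1: rank ker ∂_1 − rank ∂_2 = (16 − 8) − 7 = 1, and the invariant factors of ∂_2 are all 1, so H_1 = Z.
  H_2: rank ker ∂_2 − rank ∂_3 = (8 − 7) − 0 = 1, and there is no ∂_3, so H_2 = Z.

As a check, the Euler characteristic is 10 − 16 + 8 = 2, which agrees with 2 − 1 + 1 = 2.
(K is a triangulation of the disjoint union of the 2-sphere S^2 and the circle S^1.)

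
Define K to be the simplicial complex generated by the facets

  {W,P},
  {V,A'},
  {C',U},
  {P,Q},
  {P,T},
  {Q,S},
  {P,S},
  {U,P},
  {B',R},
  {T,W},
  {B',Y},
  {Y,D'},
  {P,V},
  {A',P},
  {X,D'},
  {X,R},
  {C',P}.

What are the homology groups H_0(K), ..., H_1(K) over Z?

We work with the vertex ordering P < Q < R < S < T < U < V < W < X < Y < A' < B' < C' < D'. The simplices of K, each written with vertices in increasing order, are:

  0-simplices (14): [P], [Q], [R], [S], [T], [U], [V], [W], [X], [Y], [A'], [B'], [C'], [D']
  1-simplices (17): [P,Q], [P,S], [P,T], [P,U], [P,V], [P,W], [P,A'], [P,C'], [Q,S], [R,X], [R,B'], [T,W], [U,C'], [V,A'], [X,D'], [Y,B'], [Y,D']

Hence C_0 ≅ Z^14, C_1 ≅ Z^17.

The boundary map ∂_1: C_1 → C_0 maps an edge to its endpoints' difference, ∂[p,q] = q − p. For instance
  ∂[R,X] = [X] − [R].
As a 14×17 matrix over Z this has rank 12, with invariant factors (1,1,1,1,1,1,1,1,1,1,1,1).

From H_k ≅ ker(∂_k) / im(∂_{k+1}) we obtain:

  H_0: rank C_0 − rank ∂_1 = 14 − 12 = 2, and the invariant factors of ∂_1 are all 1, so H_0 ≅ Z^2.
  H_1: rank ker ∂_1 − rank ∂_2 = (17 − 12) − 0 = 5, and there is no ∂_2, so H_1 ≅ Z^5.

As a check, the Euler characteristic is 14 − 17 = -3, which agrees with 2 − 5 = -3.

H_0 = Z^2,  H_1 = Z^5.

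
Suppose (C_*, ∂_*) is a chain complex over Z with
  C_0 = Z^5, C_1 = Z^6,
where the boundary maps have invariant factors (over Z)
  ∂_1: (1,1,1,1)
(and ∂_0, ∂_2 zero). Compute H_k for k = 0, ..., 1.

H_0 ≅ Z,  H_1 ≅ Z^2.

H_0: b_0 = 5 − 0 − 4 = 1; torsion from ∂_1 factors > 1: none. So H_0 ≅ Z.
H_1: b_1 = 6 − 4 − 0 = 2; torsion from ∂_2 factors > 1: none. So H_1 ≅ Z^2.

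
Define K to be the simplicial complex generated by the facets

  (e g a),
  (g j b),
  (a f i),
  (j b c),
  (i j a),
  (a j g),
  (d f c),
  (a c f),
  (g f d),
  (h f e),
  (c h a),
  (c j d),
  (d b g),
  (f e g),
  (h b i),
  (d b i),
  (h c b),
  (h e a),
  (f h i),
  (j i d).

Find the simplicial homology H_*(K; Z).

H_0 = Z,  H_1 = Z ⊕ Z_2,  H_2 = 0.

K has 10 vertices, 30 edges, 20 triangles.
rank ∂_0 = 0, rank ∂_1 = 9 ⇒ b_0 = 10 − 0 − 9 = 1; all invariant factors of ∂_1 are 1 so no torsion. So H_0 = Z.
rank ∂_1 = 9, rank ∂_2 = 20 ⇒ b_1 = 30 − 9 − 20 = 1; ∂_2 has invariant factor(s) [2] giving torsion. So H_1 = Z ⊕ Z_2.
rank ∂_2 = 20, rank ∂_3 = 0 ⇒ b_2 = 20 − 20 − 0 = 0. So H_2 = 0.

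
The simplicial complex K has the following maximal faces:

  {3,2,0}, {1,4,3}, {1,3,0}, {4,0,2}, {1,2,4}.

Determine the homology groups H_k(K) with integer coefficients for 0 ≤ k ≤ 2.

Order the vertices as 0 < 1 < 2 < 3 < 4. Listing each simplex with vertices in this order, K has dimension 2 with simplices:

  0-simplices (5): [0], [1], [2], [3], [4]
  1-simplices (10): [0,1], [0,2], [0,3], [0,4], [1,2], [1,3], [1,4], [2,3], [2,4], [3,4]
  2-simplices (5): [0,1,3], [0,2,3], [0,2,4], [1,2,4], [1,3,4]

so the chain groups are C_0 ≅ Z^5, C_1 ≅ Z^10, C_2 ≅ Z^5.

∂_1: C_1 → C_0 is given by ∂[p,q] = [q] − [p].
The 5×10 boundary matrix has rank 4 and Smith normal form diag(1,1,1,1).

The boundary map ∂_2: C_2 → C_1 sends each 2-simplex [p,q,r] to [q,r] − [p,r] + [p,q]. For instance
  ∂[0,2,4] = [2,4] − [0,4] + [0,2],
  ∂[0,2,3] = [2,3] − [0,3] + [0,2].
The resulting 10×5 matrix has rank 5, and its Smith normal form has invariant factors (1,1,1,1,1).

From H_k ≅ ker(∂_k) / im(∂_{k+1}) we obtain:

  H_0: rank C_0 − rank ∂_1 = 5 − 4 = 1, and the invariant factors of ∂_1 are all 1, so H_0 = Z.
  H_1: rank ker ∂_1 − rank ∂_2 = (10 − 4) − 5 = 1, and the invariant factors of ∂_2 are all 1, so H_1 = Z.
  H_2: rank ker ∂_2 − rank ∂_3 = (5 − 5) − 0 = 0, and there is no ∂_3, so H_2 = 0.

(K is a triangulation of the Möbius band.)

H_0 ≅ Z,  H_1 ≅ Z,  H_2 = 0.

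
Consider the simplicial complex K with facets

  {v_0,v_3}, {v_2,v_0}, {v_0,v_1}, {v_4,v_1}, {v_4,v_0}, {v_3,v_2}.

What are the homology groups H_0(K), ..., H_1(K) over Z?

K has 5 vertices, 6 edges.
rank ∂_0 = 0, rank ∂_1 = 4 ⇒ b_0 = 5 − 0 − 4 = 1; all invariant factors of ∂_1 are 1 so no torsion. So H_0 = Z.
rank ∂_1 = 4, rank ∂_2 = 0 ⇒ b_1 = 6 − 4 − 0 = 2. So H_1 = Z^2.

H_0 ≅ Z,  H_1 ≅ Z^2.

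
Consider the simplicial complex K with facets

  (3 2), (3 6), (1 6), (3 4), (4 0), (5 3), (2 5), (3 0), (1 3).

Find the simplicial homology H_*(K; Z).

Take the total order 0 < 1 < 2 < 3 < 4 < 5 < 6 on the vertex set. Then K (dimension 1) consists of the simplices:

  0-simplices (7): [0], [1], [2], [3], [4], [5], [6]
  1-simplices (9): [0,3], [0,4], [1,3], [1,6], [2,3], [2,5], [3,4], [3,5], [3,6]

Hence C_0 ≅ Z^7, C_1 ≅ Z^9.

The boundary map ∂_1: C_1 → C_0 is given by ∂[p,q] = [q] − [p].
The resulting 7×9 matrix has rank 6, and its Smith normal form has invariant factors (1,1,1,1,1,1).

Reading off H_k = ker ∂_k / im ∂_{k+1}:

  H_0: rank C_0 − rank ∂_1 = 7 − 6 = 1, and the invariant factors of ∂_1 are all 1, so H_0 = Z.
  H_1: rank ker ∂_1 − rank ∂_2 = (9 − 6) − 0 = 3, and there is no ∂_2, so H_1 = Z^3.

(K is a triangulation of a wedge of 3 circles.)

H_0 ≅ Z,  H_1 ≅ Z^3.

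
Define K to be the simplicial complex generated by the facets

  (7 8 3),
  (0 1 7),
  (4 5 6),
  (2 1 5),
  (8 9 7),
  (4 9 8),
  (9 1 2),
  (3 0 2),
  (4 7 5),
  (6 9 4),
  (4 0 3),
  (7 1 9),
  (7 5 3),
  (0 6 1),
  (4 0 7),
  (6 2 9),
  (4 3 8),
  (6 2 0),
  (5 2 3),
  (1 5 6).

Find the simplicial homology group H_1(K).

Take the total order 0 < 1 < 2 < 3 < 4 < 5 < 6 < 7 < 8 < 9 on the vertex set. Then K (dimension 2) consists of the simplices:

  0-simplices (10): [0], [1], [2], [3], [4], [5], [6], [7], [8], [9]
  1-simplices (30): (30 of them)
  2-simplices (20): (20 of them)

giving chain groups C_0 ≅ Z^10, C_1 ≅ Z^30, C_2 ≅ Z^20.

Boundary ∂_1: C_1 → C_0 sends each edge [p,q] (with p < q) to q − p. For instance
  ∂[4,9] = [9] − [4].
The 10×30 boundary matrix has rank 9 and Smith normal form diag(1,1,1,1,1,1,1,1,1).

∂_2: C_2 → C_1 acts by ∂[p,q,r] = [q,r] − [p,r] + [p,q]. For instance
  ∂[2,6,9] = [6,9] − [2,9] + [2,6],
  ∂[0,2,6] = [2,6] − [0,6] + [0,2].
The resulting 30×20 matrix has rank 20, and its Smith normal form has invariant factors (1,1,1,1,1,1,1,1,1,1,1,1,1,1,1,1,1,1,1,2).

Reading off H_k = ker ∂_k / im ∂_{k+1}:

  H_1: rank ker ∂_1 − rank ∂_2 = (30 − 9) − 20 = 1, and ∂_2 has invariant factor 2 > 1, so H_1 = Z ⊕ Z/2.

(K is a triangulation of the Klein bottle.)

H_1 ≅ Z ⊕ Z/2.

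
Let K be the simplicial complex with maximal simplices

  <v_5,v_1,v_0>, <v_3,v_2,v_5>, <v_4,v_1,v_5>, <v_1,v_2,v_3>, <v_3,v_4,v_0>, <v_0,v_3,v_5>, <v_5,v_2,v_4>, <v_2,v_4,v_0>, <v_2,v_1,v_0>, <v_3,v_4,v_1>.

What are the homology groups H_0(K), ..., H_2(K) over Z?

H_0 ≅ Z,  H_1 ≅ Z/2,  H_2 = 0.

K has 6 vertices, 15 edges, 10 triangles.
rank ∂_0 = 0, rank ∂_1 = 5 ⇒ b_0 = 6 − 0 − 5 = 1; all invariant factors of ∂_1 are 1 so no torsion. So H_0 ≅ Z.
rank ∂_1 = 5, rank ∂_2 = 10 ⇒ b_1 = 15 − 5 − 10 = 0; ∂_2 has invariant factor(s) [2] giving torsion. So H_1 ≅ Z/2.
rank ∂_2 = 10, rank ∂_3 = 0 ⇒ b_2 = 10 − 10 − 0 = 0. So H_2 ≅ 0.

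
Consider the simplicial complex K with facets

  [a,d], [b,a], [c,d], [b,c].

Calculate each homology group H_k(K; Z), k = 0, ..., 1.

H_0 = Z,  H_1 = Z.

Order the vertices as a < b < c < d. Listing each simplex with vertices in this order, K has dimension 1 with simplices:

  0-simplices (4): a, b, c, d
  1-simplices (4): ab, ad, bc, cd

so the chain groups are C_0 ≅ Z^4, C_1 ≅ Z^4.

∂_1: C_1 → C_0 is given by ∂[p,q] = [q] − [p]. For instance
  ∂ad = d − a.
The resulting 4×4 matrix has rank 3, and its Smith normal form has invariant factors (1,1,1).

Reading off H_k = ker ∂_k / im ∂_{k+1}:

  H_0: rank C_0 − rank ∂_1 = 4 − 3 = 1, and the invariant factors of ∂_1 are all 1, so H_0 = Z.
  H_1: rank ker ∂_1 − rank ∂_2 = (4 − 3) − 0 = 1, and there is no ∂_2, so H_1 = Z.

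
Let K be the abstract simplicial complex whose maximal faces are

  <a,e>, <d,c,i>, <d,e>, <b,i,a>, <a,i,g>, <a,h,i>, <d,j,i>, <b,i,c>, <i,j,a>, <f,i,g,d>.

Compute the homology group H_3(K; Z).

H_3 = 0.

Order the vertices as a < b < c < d < e < f < g < h < i < j. Listing each simplex with vertices in this order, K has dimension 3 with simplices:

  0-simplices (10): a, b, c, d, e, f, g, h, i, j
  1-simplices (20): ab, ae, ag, ah, ai, aj, bc, bi, cd, ci, de, df, dg, di, dj, fg, fi, gi, hi, ij
  2-simplices (11): abi, agi, ahi, aij, bci, cdi, dfg, dfi, dgi, dij, fgi
  3-simplices (1): dfgi

Hence C_0 ≅ Z^10, C_1 ≅ Z^20, C_2 ≅ Z^11, C_3 ≅ Z^1.

∂_1: C_1 → C_0 is given by ∂[p,q] = [q] − [p].
The 10×20 boundary matrix has rank 9 and Smith normal form diag(1,1,1,1,1,1,1,1,1).

∂_2: C_2 → C_1 maps a triangle to the signed sum of its edges. For instance
  ∂abi = bi − ai + ab,
  ∂agi = gi − ai + ag.
The resulting 20×11 matrix has rank 10, and its Smith normal form has invariant factors (1,1,1,1,1,1,1,1,1,1).

The boundary map ∂_3: C_3 → C_2 sends each 3-simplex σ to the alternating sum Σ_i (−1)^i (σ with its i-th vertex removed). For instance
  ∂dfgi = fgi − dgi + dfi − dfg.
This gives a 11×1 integer matrix of rank 1; reducing to Smith normal form yields diagonal entries (1).

Reading off H_k = ker ∂_k / im ∂_{k+1}:

  H_3: rank ker ∂_3 − rank ∂_4 = (1 − 1) − 0 = 0, and there is no ∂_4, so H_3 ≅ 0.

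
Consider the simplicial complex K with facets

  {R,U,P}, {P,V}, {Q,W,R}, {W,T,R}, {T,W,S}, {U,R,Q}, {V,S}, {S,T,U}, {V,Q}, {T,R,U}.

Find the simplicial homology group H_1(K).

H_1 ≅ Z^2.

Fix the vertex order P < Q < R < S < T < U < V < W and write every simplex with vertices in increasing order. Then dim K = 2 and the simplices of K are:

  0-simplices (8): P, Q, R, S, T, U, V, W
  1-simplices (16): PR, PU, PV, QR, QU, QV, QW, RT, RU, RW, ST, SU, SV, SW, TU, TW
  2-simplices (7): PRU, QRU, QRW, RTU, RTW, STU, STW

giving chain groups C_0 ≅ Z^8, C_1 ≅ Z^16, C_2 ≅ Z^7.

The boundary map ∂_1: C_1 → C_0 is given by ∂[p,q] = [q] − [p]. For instance
  ∂SU = U − S.
The 8×16 boundary matrix has rank 7 and Smith normal form diag(1,1,1,1,1,1,1).

Boundary ∂_2: C_2 → C_1 maps a triangle to the signed sum of its edges. For instance
  ∂QRW = RW − QW + QR,
  ∂STW = TW − SW + ST.
As a 16×7 matrix over Z this has rank 7, with invariant factors (1,1,1,1,1,1,1).

Now H_k = ker ∂_k / im ∂_{k+1}, so:

  H_1: rank ker ∂_1 − rank ∂_2 = (16 − 7) − 7 = 2, and the invariant factors of ∂_2 are all 1, so H_1 = Z^2.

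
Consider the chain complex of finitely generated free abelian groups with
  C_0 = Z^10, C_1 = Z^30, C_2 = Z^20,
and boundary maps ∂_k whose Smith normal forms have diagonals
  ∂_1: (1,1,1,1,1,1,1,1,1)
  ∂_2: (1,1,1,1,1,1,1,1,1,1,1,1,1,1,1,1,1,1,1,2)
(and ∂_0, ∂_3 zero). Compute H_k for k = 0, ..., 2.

H_0: b_0 = 10 − 0 − 9 = 1; torsion from ∂_1 factors > 1: none. So H_0 ≅ Z.
H_1: b_1 = 30 − 9 − 20 = 1; torsion from ∂_2 factors > 1: [2]. So H_1 ≅ Z ⊕ Z/2Z.
H_2: b_2 = 20 − 20 − 0 = 0; torsion from ∂_3 factors > 1: none. So H_2 ≅ 0.

H_0 ≅ Z,  H_1 ≅ Z ⊕ Z/2Z,  H_2 = 0.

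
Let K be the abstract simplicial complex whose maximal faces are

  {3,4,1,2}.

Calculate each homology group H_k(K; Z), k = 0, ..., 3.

H_0 = Z,  H_1 = 0,  H_2 = 0,  H_3 = 0.

Fix the vertex order 1 < 2 < 3 < 4 and write every simplex with vertices in increasing order. Then dim K = 3 and the simplices of K are:

  0-simplices (4): [1], [2], [3], [4]
  1-simplices (6): [1,2], [1,3], [1,4], [2,3], [2,4], [3,4]
  2-simplices (4): [1,2,3], [1,2,4], [1,3,4], [2,3,4]
  3-simplices (1): [1,2,3,4]

Hence C_0 ≅ Z^4, C_1 ≅ Z^6, C_2 ≅ Z^4, C_3 ≅ Z^1.

∂_1: C_1 → C_0 is given by ∂[p,q] = [q] − [p]. For instance
  ∂[3,4] = [4] − [3].
The resulting 4×6 matrix has rank 3, and its Smith normal form has invariant factors (1,1,1).

The boundary map ∂_2: C_2 → C_1 sends each 2-simplex [p,q,r] to [q,r] − [p,r] + [p,q]. For instance
  ∂[1,3,4] = [3,4] − [1,4] + [1,3],
  ∂[2,3,4] = [3,4] − [2,4] + [2,3].
The 6×4 boundary matrix has rank 3 and Smith normal form diag(1,1,1).

∂_3: C_3 → C_2 sends each 3-simplex σ to the alternating sum Σ_i (−1)^i (σ with its i-th vertex removed). For instance
  ∂[1,2,3,4] = [2,3,4] − [1,3,4] + [1,2,4] − [1,2,3].
The resulting 4×1 matrix has rank 1, and its Smith normal form has invariant factors (1).

From H_k ≅ ker(∂_k) / im(∂_{k+1}) we obtain:

  H_0: rank C_0 − rank ∂_1 = 4 − 3 = 1, and the invariant factors of ∂_1 are all 1, so H_0 ≅ Z.
  H_1: rank ker ∂_1 − rank ∂_2 = (6 − 3) − 3 = 0, and the invariant factors of ∂_2 are all 1, so H_1 ≅ 0.
  H_2: rank ker ∂_2 − rank ∂_3 = (4 − 3) − 1 = 0, and the invariant factors of ∂_3 are all 1, so H_2 ≅ 0.
  H_3: rank ker ∂_3 − rank ∂_4 = (1 − 1) − 0 = 0, and there is no ∂_4, so H_3 ≅ 0.

(K is a triangulation of the 3-simplex.)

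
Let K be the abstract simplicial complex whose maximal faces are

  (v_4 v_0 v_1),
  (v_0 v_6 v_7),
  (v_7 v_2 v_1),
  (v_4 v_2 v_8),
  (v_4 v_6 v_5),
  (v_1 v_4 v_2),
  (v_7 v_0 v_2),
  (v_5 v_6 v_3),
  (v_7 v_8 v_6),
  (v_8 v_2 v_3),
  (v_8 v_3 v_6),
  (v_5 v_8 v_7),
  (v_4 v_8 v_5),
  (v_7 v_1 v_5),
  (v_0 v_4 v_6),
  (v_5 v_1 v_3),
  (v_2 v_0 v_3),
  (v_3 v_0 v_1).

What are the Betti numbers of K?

b_0 = 1, b_1 = 1, b_2 = 0.

Take the total order v_0 < v_1 < v_2 < v_3 < v_4 < v_5 < v_6 < v_7 < v_8 on the vertex set. Then K (dimension 2) consists of the simplices:

  0-simplices (9): [v_0], [v_1], [v_2], [v_3], [v_4], [v_5], [v_6], [v_7], [v_8]
  1-simplices (27): (27 of them)
  2-simplices (18): (18 of them)

giving chain groups C_0 ≅ Z^9, C_1 ≅ Z^27, C_2 ≅ Z^18.

Boundary ∂_1: C_1 → C_0 maps an edge to its endpoints' difference, ∂[p,q] = q − p.
This gives a 9×27 integer matrix of rank 8; reducing to Smith normal form yields diagonal entries (1,1,1,1,1,1,1,1).

The boundary map ∂_2: C_2 → C_1 maps a triangle to the signed sum of its edges. For instance
  ∂[v_1,v_5,v_7] = [v_5,v_7] − [v_1,v_7] + [v_1,v_5],
  ∂[v_0,v_1,v_3] = [v_1,v_3] − [v_0,v_3] + [v_0,v_1].
The 27×18 boundary matrix has rank 18 and Smith normal form diag(1,1,1,1,1,1,1,1,1,1,1,1,1,1,1,1,1,2).

Now H_k = ker ∂_k / im ∂_{k+1}, so:

  H_0: rank C_0 − rank ∂_1 = 9 − 8 = 1, and the invariant factors of ∂_1 are all 1, so H_0 = Z.
  H_1: rank ker ∂_1 − rank ∂_2 = (27 − 8) − 18 = 1, and ∂_2 has invariant factor 2 > 1, so H_1 = Z × Z/2.
  H_2: rank ker ∂_2 − rank ∂_3 = (18 − 18) − 0 = 0, and there is no ∂_3, so H_2 = 0.

Hence the Betti numbers are b_0 = 1, b_1 = 1, b_2 = 0.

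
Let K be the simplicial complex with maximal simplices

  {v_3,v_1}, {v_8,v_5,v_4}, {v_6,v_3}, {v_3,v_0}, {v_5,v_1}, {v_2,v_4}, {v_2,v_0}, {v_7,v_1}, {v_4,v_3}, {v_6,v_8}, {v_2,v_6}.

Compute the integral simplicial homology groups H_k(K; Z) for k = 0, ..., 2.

H_0 ≅ Z,  H_1 ≅ Z^4,  H_2 = 0.

Order the vertices as v_0 < v_1 < v_2 < v_3 < v_4 < v_5 < v_6 < v_7 < v_8. Listing each simplex with vertices in this order, K has dimension 2 with simplices:

  0-simplices (9): [v_0], [v_1], [v_2], [v_3], [v_4], [v_5], [v_6], [v_7], [v_8]
  1-simplices (13): [v_0,v_2], [v_0,v_3], [v_1,v_3], [v_1,v_5], [v_1,v_7], [v_2,v_4], [v_2,v_6], [v_3,v_4], [v_3,v_6], [v_4,v_5], [v_4,v_8], [v_5,v_8], [v_6,v_8]
  2-simplices (1): [v_4,v_5,v_8]

Hence C_0 ≅ Z^9, C_1 ≅ Z^13, C_2 ≅ Z^1.

Boundary ∂_1: C_1 → C_0 is given by ∂[p,q] = [q] − [p].
As a 9×13 matrix over Z this has rank 8, with invariant factors (1,1,1,1,1,1,1,1).

∂_2: C_2 → C_1 acts by ∂[p,q,r] = [q,r] − [p,r] + [p,q]. For instance
  ∂[v_4,v_5,v_8] = [v_5,v_8] − [v_4,v_8] + [v_4,v_5].
The resulting 13×1 matrix has rank 1, and its Smith normal form has invariant factors (1).

Now H_k = ker ∂_k / im ∂_{k+1}, so:

  H_0: rank C_0 − rank ∂_1 = 9 − 8 = 1, and the invariant factors of ∂_1 are all 1, so H_0 ≅ Z.
  H_1: rank ker ∂_1 − rank ∂_2 = (13 − 8) − 1 = 4, and the invariant factors of ∂_2 are all 1, so H_1 ≅ Z^4.
  H_2: rank ker ∂_2 − rank ∂_3 = (1 − 1) − 0 = 0, and there is no ∂_3, so H_2 ≅ 0.

As a check, the Euler characteristic is 9 − 13 + 1 = -3, which agrees with 1 − 4 + 0 = -3.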